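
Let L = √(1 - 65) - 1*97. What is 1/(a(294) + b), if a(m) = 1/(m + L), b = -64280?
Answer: -2498756243/160620038636881 + 8*I/160620038636881 ≈ -1.5557e-5 + 4.9807e-14*I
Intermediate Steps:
L = -97 + 8*I (L = √(-64) - 97 = 8*I - 97 = -97 + 8*I ≈ -97.0 + 8.0*I)
a(m) = 1/(-97 + m + 8*I) (a(m) = 1/(m + (-97 + 8*I)) = 1/(-97 + m + 8*I))
1/(a(294) + b) = 1/(1/(-97 + 294 + 8*I) - 64280) = 1/(1/(197 + 8*I) - 64280) = 1/((197 - 8*I)/38873 - 64280) = 1/(-64280 + (197 - 8*I)/38873)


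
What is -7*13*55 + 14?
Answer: -4991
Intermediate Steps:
-7*13*55 + 14 = -91*55 + 14 = -5005 + 14 = -4991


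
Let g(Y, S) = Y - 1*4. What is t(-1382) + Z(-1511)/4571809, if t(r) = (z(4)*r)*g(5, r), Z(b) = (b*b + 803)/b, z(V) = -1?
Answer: 9546858413494/6908003399 ≈ 1382.0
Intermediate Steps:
g(Y, S) = -4 + Y (g(Y, S) = Y - 4 = -4 + Y)
Z(b) = (803 + b²)/b (Z(b) = (b² + 803)/b = (803 + b²)/b)
t(r) = -r (t(r) = (-r)*(-4 + 5) = -r*1 = -r)
t(-1382) + Z(-1511)/4571809 = -1*(-1382) + (-1511 + 803/(-1511))/4571809 = 1382 + (-1511 + 803*(-1/1511))*(1/4571809) = 1382 + (-1511 - 803/1511)*(1/4571809) = 1382 - 2283924/1511*1/4571809 = 1382 - 2283924/6908003399 = 9546858413494/6908003399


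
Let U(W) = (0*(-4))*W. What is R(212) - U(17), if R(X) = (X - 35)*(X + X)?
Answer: 75048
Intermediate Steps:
R(X) = 2*X*(-35 + X) (R(X) = (-35 + X)*(2*X) = 2*X*(-35 + X))
U(W) = 0 (U(W) = 0*W = 0)
R(212) - U(17) = 2*212*(-35 + 212) - 1*0 = 2*212*177 + 0 = 75048 + 0 = 75048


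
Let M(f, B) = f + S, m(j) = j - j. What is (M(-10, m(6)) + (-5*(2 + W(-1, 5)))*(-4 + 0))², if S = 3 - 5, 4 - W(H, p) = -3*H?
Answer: 2304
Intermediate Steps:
W(H, p) = 4 + 3*H (W(H, p) = 4 - (-3)*H = 4 + 3*H)
S = -2
m(j) = 0
M(f, B) = -2 + f (M(f, B) = f - 2 = -2 + f)
(M(-10, m(6)) + (-5*(2 + W(-1, 5)))*(-4 + 0))² = ((-2 - 10) + (-5*(2 + (4 + 3*(-1))))*(-4 + 0))² = (-12 - 5*(2 + (4 - 3))*(-4))² = (-12 - 5*(2 + 1)*(-4))² = (-12 - 5*3*(-4))² = (-12 - 15*(-4))² = (-12 + 60)² = 48² = 2304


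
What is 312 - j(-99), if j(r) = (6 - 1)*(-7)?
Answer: 347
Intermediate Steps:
j(r) = -35 (j(r) = 5*(-7) = -35)
312 - j(-99) = 312 - 1*(-35) = 312 + 35 = 347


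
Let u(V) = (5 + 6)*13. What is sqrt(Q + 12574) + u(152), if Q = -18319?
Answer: 143 + I*sqrt(5745) ≈ 143.0 + 75.796*I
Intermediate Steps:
u(V) = 143 (u(V) = 11*13 = 143)
sqrt(Q + 12574) + u(152) = sqrt(-18319 + 12574) + 143 = sqrt(-5745) + 143 = I*sqrt(5745) + 143 = 143 + I*sqrt(5745)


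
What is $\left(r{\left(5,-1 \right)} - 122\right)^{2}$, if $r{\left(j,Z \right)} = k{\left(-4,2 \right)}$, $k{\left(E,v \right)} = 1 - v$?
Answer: $15129$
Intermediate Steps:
$r{\left(j,Z \right)} = -1$ ($r{\left(j,Z \right)} = 1 - 2 = -1$)
$\left(r{\left(5,-1 \right)} - 122\right)^{2} = \left(-1 - 122\right)^{2} = \left(-123\right)^{2} = 15129$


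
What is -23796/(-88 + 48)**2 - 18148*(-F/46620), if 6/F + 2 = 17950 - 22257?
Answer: -19918531177/1339237200 ≈ -14.873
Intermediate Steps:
F = -6/4309 (F = 6/(-2 + (17950 - 22257)) = 6/(-2 - 4307) = 6/(-4309) = 6*(-1/4309) = -6/4309 ≈ -0.0013924)
-23796/(-88 + 48)**2 - 18148*(-F/46620) = -23796/(-88 + 48)**2 - 18148/((-46620/(-6/4309))) = -23796/((-40)**2) - 18148/((-46620*(-4309/6))) = -23796/1600 - 18148/33480930 = -23796*1/1600 - 18148*1/33480930 = -5949/400 - 9074/16740465 = -19918531177/1339237200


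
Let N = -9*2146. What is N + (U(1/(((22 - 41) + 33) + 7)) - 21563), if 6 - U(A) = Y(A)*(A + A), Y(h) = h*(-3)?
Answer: -6008035/147 ≈ -40871.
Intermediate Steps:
Y(h) = -3*h
U(A) = 6 + 6*A² (U(A) = 6 - (-3*A)*(A + A) = 6 - (-3*A)*2*A = 6 - (-6)*A² = 6 + 6*A²)
N = -19314
N + (U(1/(((22 - 41) + 33) + 7)) - 21563) = -19314 + ((6 + 6*(1/(((22 - 41) + 33) + 7))²) - 21563) = -19314 + ((6 + 6*(1/((-19 + 33) + 7))²) - 21563) = -19314 + ((6 + 6*(1/(14 + 7))²) - 21563) = -19314 + ((6 + 6*(1/21)²) - 21563) = -19314 + ((6 + 6*(1/441)) - 21563) = -19314 + ((6 + 2/147) - 21563) = -19314 + (884/147 - 21563) = -19314 - 3168877/147 = -6008035/147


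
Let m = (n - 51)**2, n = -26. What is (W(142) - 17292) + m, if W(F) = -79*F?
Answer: -22581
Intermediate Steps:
m = 5929 (m = (-26 - 51)**2 = (-77)**2 = 5929)
(W(142) - 17292) + m = (-79*142 - 17292) + 5929 = (-11218 - 17292) + 5929 = -28510 + 5929 = -22581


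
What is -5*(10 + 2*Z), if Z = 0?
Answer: -50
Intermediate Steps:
-5*(10 + 2*Z) = -5*(10 + 2*0) = -5*(10 + 0) = -5*10 = -50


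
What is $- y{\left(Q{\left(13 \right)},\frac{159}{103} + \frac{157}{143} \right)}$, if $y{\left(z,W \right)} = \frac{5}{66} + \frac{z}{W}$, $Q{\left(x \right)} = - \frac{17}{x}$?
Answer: $\frac{538343}{1283964} \approx 0.41928$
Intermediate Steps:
$y{\left(z,W \right)} = \frac{5}{66} + \frac{z}{W}$ ($y{\left(z,W \right)} = 5 \cdot \frac{1}{66} + \frac{z}{W} = \frac{5}{66} + \frac{z}{W}$)
$- y{\left(Q{\left(13 \right)},\frac{159}{103} + \frac{157}{143} \right)} = - (\frac{5}{66} + \frac{\left(-17\right) \frac{1}{13}}{\frac{159}{103} + \frac{157}{143}}) = - (\frac{5}{66} + \frac{\left(-17\right) \frac{1}{13}}{159 \cdot \frac{1}{103} + 157 \cdot \frac{1}{143}}) = - (\frac{5}{66} - \frac{17}{13 \left(\frac{159}{103} + \frac{157}{143}\right)}) = - (\frac{5}{66} - \frac{17}{13 \cdot \frac{38908}{14729}}) = - (\frac{5}{66} - \frac{19261}{38908}) = \left(-1\right) \left(- \frac{538343}{1283964}\right) = \frac{538343}{1283964}$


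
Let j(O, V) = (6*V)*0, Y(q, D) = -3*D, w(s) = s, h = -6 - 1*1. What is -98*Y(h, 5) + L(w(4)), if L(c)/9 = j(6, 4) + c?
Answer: 1506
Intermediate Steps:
h = -7 (h = -6 - 1 = -7)
j(O, V) = 0
L(c) = 9*c (L(c) = 9*(0 + c) = 9*c)
-98*Y(h, 5) + L(w(4)) = -(-294)*5 + 9*4 = -98*(-15) + 36 = 1470 + 36 = 1506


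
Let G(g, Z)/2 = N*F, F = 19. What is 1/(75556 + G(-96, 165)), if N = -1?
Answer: 1/75518 ≈ 1.3242e-5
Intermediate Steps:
G(g, Z) = -38 (G(g, Z) = 2*(-1*19) = 2*(-19) = -38)
1/(75556 + G(-96, 165)) = 1/(75556 - 38) = 1/75518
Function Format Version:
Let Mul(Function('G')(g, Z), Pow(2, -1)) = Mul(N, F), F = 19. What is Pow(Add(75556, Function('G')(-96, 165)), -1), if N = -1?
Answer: Rational(1, 75518) ≈ 1.3242e-5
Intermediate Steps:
Function('G')(g, Z) = -38 (Function('G')(g, Z) = Mul(2, Mul(-1, 19)) = Mul(2, -19) = -38)
Pow(Add(75556, Function('G')(-96, 165)), -1) = Pow(Add(75556, -38), -1) = Pow(75518, -1) = Rational(1, 75518)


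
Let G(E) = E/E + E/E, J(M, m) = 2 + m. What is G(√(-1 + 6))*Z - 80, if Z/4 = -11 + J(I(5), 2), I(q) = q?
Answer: -136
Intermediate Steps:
G(E) = 2 (G(E) = 1 + 1 = 2)
Z = -28 (Z = 4*(-11 + (2 + 2)) = 4*(-11 + 4) = 4*(-7) = -28)
G(√(-1 + 6))*Z - 80 = 2*(-28) - 80 = -56 - 80 = -136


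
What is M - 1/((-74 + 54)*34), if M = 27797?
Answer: 18901961/680 ≈ 27797.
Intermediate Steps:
M - 1/((-74 + 54)*34) = 27797 - 1/((-74 + 54)*34) = 27797 - 1/((-20*34)) = 27797 - 1/(-680) = 27797 - 1*(-1/680) = 27797 + 1/680 = 18901961/680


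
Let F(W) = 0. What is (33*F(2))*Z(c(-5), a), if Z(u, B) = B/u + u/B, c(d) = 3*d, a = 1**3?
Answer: 0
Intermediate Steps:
a = 1
(33*F(2))*Z(c(-5), a) = (33*0)*(1/(3*(-5)) + (3*(-5))/1) = 0*(1/(-15) - 15*1) = 0*(1*(-1/15) - 15) = 0*(-1/15 - 15) = 0*(-226/15) = 0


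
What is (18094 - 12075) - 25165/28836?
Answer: 173538719/28836 ≈ 6018.1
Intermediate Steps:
(18094 - 12075) - 25165/28836 = 6019 - 25165*1/28836 = 6019 - 25165/28836 = 173538719/28836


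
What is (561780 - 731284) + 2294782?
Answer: 2125278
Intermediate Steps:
(561780 - 731284) + 2294782 = -169504 + 2294782 = 2125278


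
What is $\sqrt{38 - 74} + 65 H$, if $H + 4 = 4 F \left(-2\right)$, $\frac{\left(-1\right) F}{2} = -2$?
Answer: $-2340 + 6 i \approx -2340.0 + 6.0 i$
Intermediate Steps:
$F = 4$ ($F = \left(-2\right) \left(-2\right) = 4$)
$H = -36$ ($H = -4 + 4 \cdot 4 \left(-2\right) = -4 + 16 \left(-2\right) = -4 - 32 = -36$)
$\sqrt{38 - 74} + 65 H = \sqrt{38 - 74} + 65 \left(-36\right) = \sqrt{-36} - 2340 = 6 i - 2340 = -2340 + 6 i$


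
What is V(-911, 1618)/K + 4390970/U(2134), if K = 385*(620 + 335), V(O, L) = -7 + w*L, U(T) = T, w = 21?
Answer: 10483911616/5094925 ≈ 2057.7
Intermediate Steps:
V(O, L) = -7 + 21*L
K = 367675 (K = 385*955 = 367675)
V(-911, 1618)/K + 4390970/U(2134) = (-7 + 21*1618)/367675 + 4390970/2134 = (-7 + 33978)*(1/367675) + 4390970*(1/2134) = 33971*(1/367675) + 2195485/1067 = 4853/52525 + 2195485/1067 = 10483911616/5094925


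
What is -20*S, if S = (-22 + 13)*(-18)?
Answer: -3240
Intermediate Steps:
S = 162 (S = -9*(-18) = 162)
-20*S = -20*162 = -3240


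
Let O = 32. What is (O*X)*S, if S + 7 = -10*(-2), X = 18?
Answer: 7488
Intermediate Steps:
S = 13 (S = -7 - 10*(-2) = -7 - 5*(-4) = -7 + 20 = 13)
(O*X)*S = (32*18)*13 = 576*13 = 7488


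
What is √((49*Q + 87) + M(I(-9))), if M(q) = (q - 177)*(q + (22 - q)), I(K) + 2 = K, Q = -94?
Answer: I*√8655 ≈ 93.032*I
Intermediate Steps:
I(K) = -2 + K
M(q) = -3894 + 22*q (M(q) = (-177 + q)*22 = -3894 + 22*q)
√((49*Q + 87) + M(I(-9))) = √((49*(-94) + 87) + (-3894 + 22*(-2 - 9))) = √((-4606 + 87) + (-3894 + 22*(-11))) = √(-4519 + (-3894 - 242)) = √(-4519 - 4136) = √(-8655) = I*√8655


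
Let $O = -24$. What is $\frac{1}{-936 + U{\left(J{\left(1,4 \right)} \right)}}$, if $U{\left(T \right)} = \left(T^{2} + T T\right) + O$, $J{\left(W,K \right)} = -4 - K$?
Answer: $- \frac{1}{832} \approx -0.0012019$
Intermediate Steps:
$U{\left(T \right)} = -24 + 2 T^{2}$ ($U{\left(T \right)} = \left(T^{2} + T T\right) - 24 = \left(T^{2} + T^{2}\right) - 24 = 2 T^{2} - 24 = -24 + 2 T^{2}$)
$\frac{1}{-936 + U{\left(J{\left(1,4 \right)} \right)}} = \frac{1}{-936 - \left(24 - 2 \left(-4 - 4\right)^{2}\right)} = \frac{1}{-936 - \left(24 - 2 \left(-8\right)^{2}\right)} = \frac{1}{-936 + \left(-24 + 2 \cdot 64\right)} = \frac{1}{-936 + \left(-24 + 128\right)} = \frac{1}{-936 + 104} = \frac{1}{-832} = - \frac{1}{832}$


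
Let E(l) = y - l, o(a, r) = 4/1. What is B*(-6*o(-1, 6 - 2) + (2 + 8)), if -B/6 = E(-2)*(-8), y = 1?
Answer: -2016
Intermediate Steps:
o(a, r) = 4 (o(a, r) = 4*1 = 4)
E(l) = 1 - l
B = 144 (B = -6*(1 - 1*(-2))*(-8) = -6*(1 + 2)*(-8) = -18*(-8) = -6*(-24) = 144)
B*(-6*o(-1, 6 - 2) + (2 + 8)) = 144*(-6*4 + (2 + 8)) = 144*(-24 + 10) = 144*(-14) = -2016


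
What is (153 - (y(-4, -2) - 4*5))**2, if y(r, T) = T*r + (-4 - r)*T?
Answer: 27225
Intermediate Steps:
y(r, T) = T*r + T*(-4 - r)
(153 - (y(-4, -2) - 4*5))**2 = (153 - (-4*(-2) - 4*5))**2 = (153 - (8 - 20))**2 = (153 - 1*(-12))**2 = (153 + 12)**2 = 165**2 = 27225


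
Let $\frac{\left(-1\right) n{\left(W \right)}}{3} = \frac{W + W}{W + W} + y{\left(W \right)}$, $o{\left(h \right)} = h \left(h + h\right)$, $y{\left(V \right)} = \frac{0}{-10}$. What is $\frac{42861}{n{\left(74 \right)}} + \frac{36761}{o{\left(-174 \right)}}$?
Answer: $- \frac{865069663}{60552} \approx -14286.0$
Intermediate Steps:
$y{\left(V \right)} = 0$ ($y{\left(V \right)} = 0 \left(- \frac{1}{10}\right) = 0$)
$o{\left(h \right)} = 2 h^{2}$ ($o{\left(h \right)} = h 2 h = 2 h^{2}$)
$n{\left(W \right)} = -3$ ($n{\left(W \right)} = - 3 \left(\frac{W + W}{W + W} + 0\right) = - 3 \left(\frac{2 W}{2 W} + 0\right) = - 3 \left(2 W \frac{1}{2 W} + 0\right) = - 3 \left(1 + 0\right) = \left(-3\right) 1 = -3$)
$\frac{42861}{n{\left(74 \right)}} + \frac{36761}{o{\left(-174 \right)}} = \frac{42861}{-3} + \frac{36761}{2 \left(-174\right)^{2}} = 42861 \left(- \frac{1}{3}\right) + \frac{36761}{2 \cdot 30276} = -14287 + \frac{36761}{60552} = - \frac{865069663}{60552}$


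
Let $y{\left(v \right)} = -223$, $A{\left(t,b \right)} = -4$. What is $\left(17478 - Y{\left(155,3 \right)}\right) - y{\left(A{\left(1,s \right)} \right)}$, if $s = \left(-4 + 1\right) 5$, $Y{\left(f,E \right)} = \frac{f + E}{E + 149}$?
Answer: $\frac{1345197}{76} \approx 17700.0$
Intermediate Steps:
$Y{\left(f,E \right)} = \frac{E + f}{149 + E}$
$s = -15$ ($s = \left(-3\right) 5 = -15$)
$\left(17478 - Y{\left(155,3 \right)}\right) - y{\left(A{\left(1,s \right)} \right)} = \left(17478 - \frac{3 + 155}{149 + 3}\right) - -223 = \left(17478 - \frac{1}{152} \cdot 158\right) + 223 = \left(17478 - \frac{79}{76}\right) + 223 = \frac{1328249}{76} + 223 = \frac{1345197}{76}$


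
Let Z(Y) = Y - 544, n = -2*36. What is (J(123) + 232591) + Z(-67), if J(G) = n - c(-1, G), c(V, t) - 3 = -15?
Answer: 231920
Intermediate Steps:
c(V, t) = -12 (c(V, t) = 3 - 15 = -12)
n = -72
J(G) = -60 (J(G) = -72 - 1*(-12) = -72 + 12 = -60)
Z(Y) = -544 + Y
(J(123) + 232591) + Z(-67) = (-60 + 232591) + (-544 - 67) = 232531 - 611 = 231920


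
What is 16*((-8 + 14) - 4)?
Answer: 32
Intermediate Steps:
16*((-8 + 14) - 4) = 16*(6 - 4) = 16*2 = 32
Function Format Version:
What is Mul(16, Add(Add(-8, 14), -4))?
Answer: 32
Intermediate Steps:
Mul(16, Add(Add(-8, 14), -4)) = Mul(16, Add(6, -4)) = Mul(16, 2) = 32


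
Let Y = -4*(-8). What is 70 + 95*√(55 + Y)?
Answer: 70 + 95*√87 ≈ 956.10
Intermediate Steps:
Y = 32
70 + 95*√(55 + Y) = 70 + 95*√(55 + 32) = 70 + 95*√87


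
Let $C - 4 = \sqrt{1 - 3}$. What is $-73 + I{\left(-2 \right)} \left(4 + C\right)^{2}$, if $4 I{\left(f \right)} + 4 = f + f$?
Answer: $-197 - 32 i \sqrt{2} \approx -197.0 - 45.255 i$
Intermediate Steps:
$C = 4 + i \sqrt{2}$ ($C = 4 + \sqrt{1 - 3} = 4 + \sqrt{-2} = 4 + i \sqrt{2} \approx 4.0 + 1.4142 i$)
$I{\left(f \right)} = -1 + \frac{f}{2}$ ($I{\left(f \right)} = -1 + \frac{f + f}{4} = -1 + \frac{2 f}{4} = -1 + \frac{f}{2}$)
$-73 + I{\left(-2 \right)} \left(4 + C\right)^{2} = -73 + \left(-1 + \frac{1}{2} \left(-2\right)\right) \left(4 + \left(4 + i \sqrt{2}\right)\right)^{2} = -73 + \left(-1 - 1\right) \left(8 + i \sqrt{2}\right)^{2} = -73 - 2 \left(8 + i \sqrt{2}\right)^{2}$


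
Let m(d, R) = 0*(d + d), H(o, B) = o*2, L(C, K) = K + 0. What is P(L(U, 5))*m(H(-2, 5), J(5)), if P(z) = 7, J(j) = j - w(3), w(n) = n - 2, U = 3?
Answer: 0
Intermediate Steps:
w(n) = -2 + n
L(C, K) = K
H(o, B) = 2*o
J(j) = -1 + j (J(j) = j - (-2 + 3) = j - 1*1 = j - 1 = -1 + j)
m(d, R) = 0 (m(d, R) = 0*(2*d) = 0)
P(L(U, 5))*m(H(-2, 5), J(5)) = 7*0 = 0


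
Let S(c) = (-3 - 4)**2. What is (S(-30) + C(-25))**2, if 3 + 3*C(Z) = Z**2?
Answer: 591361/9 ≈ 65707.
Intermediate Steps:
C(Z) = -1 + Z**2/3
S(c) = 49 (S(c) = (-7)**2 = 49)
(S(-30) + C(-25))**2 = (49 + (-1 + (1/3)*(-25)**2))**2 = (49 + (-1 + (1/3)*625))**2 = (49 + (-1 + 625/3))**2 = (49 + 622/3)**2 = (769/3)**2 = 591361/9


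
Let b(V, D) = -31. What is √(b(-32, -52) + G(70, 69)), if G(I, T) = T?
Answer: √38 ≈ 6.1644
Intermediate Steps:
√(b(-32, -52) + G(70, 69)) = √(-31 + 69) = √38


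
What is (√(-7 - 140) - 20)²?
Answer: 253 - 280*I*√3 ≈ 253.0 - 484.97*I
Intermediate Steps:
(√(-7 - 140) - 20)² = (√(-147) - 20)² = (7*I*√3 - 20)² = (-20 + 7*I*√3)²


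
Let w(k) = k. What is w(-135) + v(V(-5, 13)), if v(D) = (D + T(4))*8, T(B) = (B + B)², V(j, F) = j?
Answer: 337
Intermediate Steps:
T(B) = 4*B² (T(B) = (2*B)² = 4*B²)
v(D) = 512 + 8*D (v(D) = (D + 4*4²)*8 = (D + 4*16)*8 = (D + 64)*8 = (64 + D)*8 = 512 + 8*D)
w(-135) + v(V(-5, 13)) = -135 + (512 + 8*(-5)) = -135 + (512 - 40) = -135 + 472 = 337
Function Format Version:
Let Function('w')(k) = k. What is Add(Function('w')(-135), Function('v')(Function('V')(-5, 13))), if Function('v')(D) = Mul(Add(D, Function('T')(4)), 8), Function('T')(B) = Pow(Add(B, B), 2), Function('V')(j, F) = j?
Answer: 337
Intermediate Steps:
Function('T')(B) = Mul(4, Pow(B, 2)) (Function('T')(B) = Pow(Mul(2, B), 2) = Mul(4, Pow(B, 2)))
Function('v')(D) = Add(512, Mul(8, D)) (Function('v')(D) = Mul(Add(D, Mul(4, Pow(4, 2))), 8) = Mul(Add(D, Mul(4, 16)), 8) = Mul(Add(D, 64), 8) = Mul(Add(64, D), 8) = Add(512, Mul(8, D)))
Add(Function('w')(-135), Function('v')(Function('V')(-5, 13))) = Add(-135, Add(512, Mul(8, -5))) = Add(-135, Add(512, -40)) = Add(-135, 472) = 337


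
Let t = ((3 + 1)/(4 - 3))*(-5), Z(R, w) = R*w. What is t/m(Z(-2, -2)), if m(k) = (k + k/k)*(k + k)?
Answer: -1/2 ≈ -0.50000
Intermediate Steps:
m(k) = 2*k*(1 + k) (m(k) = (k + 1)*(2*k) = (1 + k)*(2*k) = 2*k*(1 + k))
t = -20 (t = (4/1)*(-5) = (4*1)*(-5) = 4*(-5) = -20)
t/m(Z(-2, -2)) = -20*1/(8*(1 - 2*(-2))) = -20*1/(8*(1 + 4)) = -20/(2*4*5) = -20/40 = -20*1/40 = -1/2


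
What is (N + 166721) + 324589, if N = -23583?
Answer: 467727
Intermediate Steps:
(N + 166721) + 324589 = (-23583 + 166721) + 324589 = 143138 + 324589 = 467727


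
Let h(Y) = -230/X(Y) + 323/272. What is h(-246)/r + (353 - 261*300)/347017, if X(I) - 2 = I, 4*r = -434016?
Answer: -83386881469/371202696832 ≈ -0.22464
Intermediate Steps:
r = -108504 (r = (¼)*(-434016) = -108504)
X(I) = 2 + I
h(Y) = 19/16 - 230/(2 + Y) (h(Y) = -230/(2 + Y) + 323/272 = -230/(2 + Y) + 323*(1/272) = -230/(2 + Y) + 19/16 = 19/16 - 230/(2 + Y))
h(-246)/r + (353 - 261*300)/347017 = ((-3642 + 19*(-246))/(16*(2 - 246)))/(-108504) + (353 - 261*300)/347017 = ((1/16)*(-3642 - 4674)/(-244))*(-1/108504) + (353 - 78300)*(1/347017) = ((1/16)*(-1/244)*(-8316))*(-1/108504) - 77947*1/347017 = (2079/976)*(-1/108504) - 77947/347017 = -21/1069696 - 77947/347017 = -83386881469/371202696832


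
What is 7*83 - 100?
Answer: 481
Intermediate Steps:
7*83 - 100 = 581 - 100 = 481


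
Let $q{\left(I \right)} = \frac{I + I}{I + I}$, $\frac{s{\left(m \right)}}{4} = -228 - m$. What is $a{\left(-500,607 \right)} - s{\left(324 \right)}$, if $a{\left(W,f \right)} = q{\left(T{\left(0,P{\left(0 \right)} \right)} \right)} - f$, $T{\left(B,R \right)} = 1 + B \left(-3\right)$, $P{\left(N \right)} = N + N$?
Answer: $1602$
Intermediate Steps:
$P{\left(N \right)} = 2 N$
$s{\left(m \right)} = -912 - 4 m$ ($s{\left(m \right)} = 4 \left(-228 - m\right) = -912 - 4 m$)
$T{\left(B,R \right)} = 1 - 3 B$
$q{\left(I \right)} = 1$ ($q{\left(I \right)} = \frac{2 I}{2 I} = 2 I \frac{1}{2 I} = 1$)
$a{\left(W,f \right)} = 1 - f$
$a{\left(-500,607 \right)} - s{\left(324 \right)} = \left(1 - 607\right) - \left(-912 - 1296\right) = -606 - -2208 = -606 + 2208 = 1602$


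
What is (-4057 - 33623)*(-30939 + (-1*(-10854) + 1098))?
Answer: 715430160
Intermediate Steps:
(-4057 - 33623)*(-30939 + (-1*(-10854) + 1098)) = -37680*(-30939 + (10854 + 1098)) = -37680*(-30939 + 11952) = -37680*(-18987) = 715430160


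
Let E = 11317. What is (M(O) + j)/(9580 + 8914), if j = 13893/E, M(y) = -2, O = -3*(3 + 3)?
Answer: -8741/209296598 ≈ -4.1764e-5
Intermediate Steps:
O = -18 (O = -3*6 = -18)
j = 13893/11317 ≈ 1.2276
(M(O) + j)/(9580 + 8914) = (-2 + 13893/11317)/(9580 + 8914) = -8741/11317/18494 = -8741/11317*1/18494 = -8741/209296598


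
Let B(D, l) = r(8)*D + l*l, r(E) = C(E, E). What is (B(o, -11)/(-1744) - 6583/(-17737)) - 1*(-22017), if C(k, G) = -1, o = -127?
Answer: 85133270569/3866666 ≈ 22017.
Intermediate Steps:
r(E) = -1
B(D, l) = l² - D (B(D, l) = -D + l*l = -D + l² = l² - D)
(B(o, -11)/(-1744) - 6583/(-17737)) - 1*(-22017) = (((-11)² - 1*(-127))/(-1744) - 6583/(-17737)) - 1*(-22017) = ((121 + 127)*(-1/1744) - 6583*(-1/17737)) + 22017 = (248*(-1/1744) + 6583/17737) + 22017 = (-31/218 + 6583/17737) + 22017 = 885247/3866666 + 22017 = 85133270569/3866666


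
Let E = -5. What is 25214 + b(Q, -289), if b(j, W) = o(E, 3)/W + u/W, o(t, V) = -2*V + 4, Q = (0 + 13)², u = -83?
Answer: 428643/17 ≈ 25214.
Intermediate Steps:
Q = 169 (Q = 13² = 169)
o(t, V) = 4 - 2*V
b(j, W) = -85/W (b(j, W) = (4 - 2*3)/W - 83/W = (4 - 6)/W - 83/W = -2/W - 83/W = -85/W)
25214 + b(Q, -289) = 25214 - 85/(-289) = 25214 - 85*(-1/289) = 25214 + 5/17 = 428643/17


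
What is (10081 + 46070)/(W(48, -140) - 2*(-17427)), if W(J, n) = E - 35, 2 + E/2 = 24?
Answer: 18717/11621 ≈ 1.6106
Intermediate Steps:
E = 44 (E = -4 + 2*24 = -4 + 48 = 44)
W(J, n) = 9 (W(J, n) = 44 - 35 = 9)
(10081 + 46070)/(W(48, -140) - 2*(-17427)) = (10081 + 46070)/(9 - 2*(-17427)) = 56151/(9 + 34854) = 56151/34863 = 56151*(1/34863) = 18717/11621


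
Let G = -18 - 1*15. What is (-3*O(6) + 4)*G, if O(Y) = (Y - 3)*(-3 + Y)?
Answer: 759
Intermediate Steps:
G = -33 (G = -18 - 15 = -33)
O(Y) = (-3 + Y)² (O(Y) = (-3 + Y)*(-3 + Y) = (-3 + Y)²)
(-3*O(6) + 4)*G = (-3*(-3 + 6)² + 4)*(-33) = (-3*3² + 4)*(-33) = (-3*9 + 4)*(-33) = (-27 + 4)*(-33) = -23*(-33) = 759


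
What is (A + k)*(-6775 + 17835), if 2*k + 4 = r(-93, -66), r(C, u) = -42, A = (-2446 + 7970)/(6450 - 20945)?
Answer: -749666708/2899 ≈ -2.5860e+5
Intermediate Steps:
A = -5524/14495 (A = 5524/(-14495) = 5524*(-1/14495) = -5524/14495 ≈ -0.38110)
k = -23 (k = -2 + (½)*(-42) = -2 - 21 = -23)
(A + k)*(-6775 + 17835) = (-5524/14495 - 23)*(-6775 + 17835) = -338909/14495*11060 = -749666708/2899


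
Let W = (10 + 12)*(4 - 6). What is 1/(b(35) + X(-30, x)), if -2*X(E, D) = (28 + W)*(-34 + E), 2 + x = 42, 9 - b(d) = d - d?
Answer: -1/503 ≈ -0.0019881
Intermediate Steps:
b(d) = 9 (b(d) = 9 - (d - d) = 9 - 1*0 = 9 + 0 = 9)
W = -44 (W = 22*(-2) = -44)
x = 40 (x = -2 + 42 = 40)
X(E, D) = -272 + 8*E (X(E, D) = -(28 - 44)*(-34 + E)/2 = -(-8)*(-34 + E) = -(544 - 16*E)/2 = -272 + 8*E)
1/(b(35) + X(-30, x)) = 1/(9 + (-272 + 8*(-30))) = 1/(9 + (-272 - 240)) = 1/(9 - 512) = 1/(-503) = -1/503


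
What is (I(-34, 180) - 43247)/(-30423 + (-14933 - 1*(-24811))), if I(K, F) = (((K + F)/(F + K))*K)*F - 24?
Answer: 49391/20545 ≈ 2.4040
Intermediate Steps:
I(K, F) = -24 + F*K (I(K, F) = (((F + K)/(F + K))*K)*F - 24 = (1*K)*F - 24 = K*F - 24 = F*K - 24 = -24 + F*K)
(I(-34, 180) - 43247)/(-30423 + (-14933 - 1*(-24811))) = ((-24 + 180*(-34)) - 43247)/(-30423 + (-14933 - 1*(-24811))) = ((-24 - 6120) - 43247)/(-30423 + (-14933 + 24811)) = (-6144 - 43247)/(-30423 + 9878) = -49391/(-20545) = -49391*(-1/20545) = 49391/20545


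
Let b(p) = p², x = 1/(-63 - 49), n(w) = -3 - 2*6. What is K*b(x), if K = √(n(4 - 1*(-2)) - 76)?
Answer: I*√91/12544 ≈ 0.00076047*I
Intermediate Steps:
n(w) = -15 (n(w) = -3 - 12 = -15)
x = -1/112 (x = 1/(-112) = -1/112 ≈ -0.0089286)
K = I*√91 (K = √(-15 - 76) = √(-91) = I*√91 ≈ 9.5394*I)
K*b(x) = (I*√91)*(-1/112)² = (I*√91)*(1/12544) = I*√91/12544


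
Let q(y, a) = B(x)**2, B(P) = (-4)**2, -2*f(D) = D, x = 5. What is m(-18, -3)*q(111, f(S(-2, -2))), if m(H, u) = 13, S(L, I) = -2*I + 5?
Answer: 3328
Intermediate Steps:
S(L, I) = 5 - 2*I
f(D) = -D/2
B(P) = 16
q(y, a) = 256 (q(y, a) = 16**2 = 256)
m(-18, -3)*q(111, f(S(-2, -2))) = 13*256 = 3328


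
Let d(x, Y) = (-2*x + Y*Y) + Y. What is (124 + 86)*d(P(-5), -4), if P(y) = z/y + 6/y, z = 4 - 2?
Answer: 3192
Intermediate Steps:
z = 2
P(y) = 8/y (P(y) = 2/y + 6/y = 8/y)
d(x, Y) = Y + Y² - 2*x (d(x, Y) = (-2*x + Y²) + Y = (Y² - 2*x) + Y = Y + Y² - 2*x)
(124 + 86)*d(P(-5), -4) = (124 + 86)*(-4 + (-4)² - 16/(-5)) = 210*(-4 + 16 - 16*(-1)/5) = 210*(-4 + 16 - 2*(-8/5)) = 210*(-4 + 16 + 16/5) = 210*(76/5) = 3192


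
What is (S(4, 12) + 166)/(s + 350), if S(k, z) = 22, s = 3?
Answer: 188/353 ≈ 0.53258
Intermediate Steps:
(S(4, 12) + 166)/(s + 350) = (22 + 166)/(3 + 350) = 188/353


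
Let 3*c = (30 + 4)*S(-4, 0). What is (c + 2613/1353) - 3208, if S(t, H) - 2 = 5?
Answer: -4230473/1353 ≈ -3126.7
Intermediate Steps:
S(t, H) = 7 (S(t, H) = 2 + 5 = 7)
c = 238/3 (c = ((30 + 4)*7)/3 = (34*7)/3 = (⅓)*238 = 238/3 ≈ 79.333)
(c + 2613/1353) - 3208 = (238/3 + 2613/1353) - 3208 = (238/3 + 2613*(1/1353)) - 3208 = (238/3 + 871/451) - 3208 = 109951/1353 - 3208 = -4230473/1353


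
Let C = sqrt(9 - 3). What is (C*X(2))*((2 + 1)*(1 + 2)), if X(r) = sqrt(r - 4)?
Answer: 18*I*sqrt(3) ≈ 31.177*I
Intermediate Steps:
C = sqrt(6) ≈ 2.4495
X(r) = sqrt(-4 + r)
(C*X(2))*((2 + 1)*(1 + 2)) = (sqrt(6)*sqrt(-4 + 2))*((2 + 1)*(1 + 2)) = (sqrt(6)*sqrt(-2))*(3*3) = (sqrt(6)*(I*sqrt(2)))*9 = (2*I*sqrt(3))*9 = 18*I*sqrt(3)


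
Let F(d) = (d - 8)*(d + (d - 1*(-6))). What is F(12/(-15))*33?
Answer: -31944/25 ≈ -1277.8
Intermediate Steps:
F(d) = (-8 + d)*(6 + 2*d) (F(d) = (-8 + d)*(d + (d + 6)) = (-8 + d)*(d + (6 + d)) = (-8 + d)*(6 + 2*d))
F(12/(-15))*33 = (-48 - 120/(-15) + 2*(12/(-15))²)*33 = (-48 - 120*(-1)/15 + 2*(12*(-1/15))²)*33 = (-48 - 10*(-⅘) + 2*(-⅘)²)*33 = (-48 + 8 + 2*(16/25))*33 = (-48 + 8 + 32/25)*33 = -968/25*33 = -31944/25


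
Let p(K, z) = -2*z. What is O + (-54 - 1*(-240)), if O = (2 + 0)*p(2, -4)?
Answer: 202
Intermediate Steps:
O = 16 (O = (2 + 0)*(-2*(-4)) = 2*8 = 16)
O + (-54 - 1*(-240)) = 16 + (-54 - 1*(-240)) = 16 + (-54 + 240) = 16 + 186 = 202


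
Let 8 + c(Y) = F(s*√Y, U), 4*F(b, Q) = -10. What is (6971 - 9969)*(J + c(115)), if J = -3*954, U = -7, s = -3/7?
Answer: 8611755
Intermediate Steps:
s = -3/7 (s = -3*⅐ = -3/7 ≈ -0.42857)
F(b, Q) = -5/2 (F(b, Q) = (¼)*(-10) = -5/2)
J = -2862
c(Y) = -21/2 (c(Y) = -8 - 5/2 = -21/2)
(6971 - 9969)*(J + c(115)) = (6971 - 9969)*(-2862 - 21/2) = -2998*(-5745/2) = 8611755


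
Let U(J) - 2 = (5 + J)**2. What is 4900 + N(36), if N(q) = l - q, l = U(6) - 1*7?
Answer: 4980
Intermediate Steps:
U(J) = 2 + (5 + J)**2
l = 116 (l = (2 + (5 + 6)**2) - 1*7 = (2 + 11**2) - 7 = (2 + 121) - 7 = 123 - 7 = 116)
N(q) = 116 - q
4900 + N(36) = 4900 + (116 - 1*36) = 4900 + (116 - 36) = 4900 + 80 = 4980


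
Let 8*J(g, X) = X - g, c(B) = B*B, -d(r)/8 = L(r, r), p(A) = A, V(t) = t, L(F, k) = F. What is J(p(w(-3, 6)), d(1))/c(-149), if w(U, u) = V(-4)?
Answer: -1/44402 ≈ -2.2522e-5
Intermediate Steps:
w(U, u) = -4
d(r) = -8*r
c(B) = B²
J(g, X) = -g/8 + X/8 (J(g, X) = (X - g)/8 = -g/8 + X/8)
J(p(w(-3, 6)), d(1))/c(-149) = (-⅛*(-4) + (-8*1)/8)/((-149)²) = (½ + (⅛)*(-8))/22201 = (½ - 1)*(1/22201) = -½*1/22201 = -1/44402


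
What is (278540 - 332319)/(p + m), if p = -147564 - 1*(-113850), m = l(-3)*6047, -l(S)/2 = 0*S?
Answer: 53779/33714 ≈ 1.5952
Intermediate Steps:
l(S) = 0 (l(S) = -0*S = -2*0 = 0)
m = 0 (m = 0*6047 = 0)
p = -33714 (p = -147564 + 113850 = -33714)
(278540 - 332319)/(p + m) = (278540 - 332319)/(-33714 + 0) = -53779/(-33714) = -53779*(-1/33714) = 53779/33714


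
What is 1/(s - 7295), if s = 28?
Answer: -1/7267 ≈ -0.00013761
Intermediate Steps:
1/(s - 7295) = 1/(28 - 7295) = 1/(-7267) = -1/7267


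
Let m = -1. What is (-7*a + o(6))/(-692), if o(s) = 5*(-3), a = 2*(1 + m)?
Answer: 15/692 ≈ 0.021676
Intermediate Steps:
a = 0 (a = 2*(1 - 1) = 2*0 = 0)
o(s) = -15
(-7*a + o(6))/(-692) = (-7*0 - 15)/(-692) = (0 - 15)*(-1/692) = -15*(-1/692) = 15/692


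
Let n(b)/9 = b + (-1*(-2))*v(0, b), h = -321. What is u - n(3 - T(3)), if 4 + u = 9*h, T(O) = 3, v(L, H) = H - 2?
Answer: -2857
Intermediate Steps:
v(L, H) = -2 + H
n(b) = -36 + 27*b (n(b) = 9*(b + (-1*(-2))*(-2 + b)) = 9*(b + 2*(-2 + b)) = 9*(b + (-4 + 2*b)) = 9*(-4 + 3*b) = -36 + 27*b)
u = -2893 (u = -4 + 9*(-321) = -4 - 2889 = -2893)
u - n(3 - T(3)) = -2893 - (-36 + 27*(3 - 1*3)) = -2893 - (-36 + 27*(3 - 3)) = -2893 - (-36 + 27*0) = -2893 - (-36 + 0) = -2893 - 1*(-36) = -2893 + 36 = -2857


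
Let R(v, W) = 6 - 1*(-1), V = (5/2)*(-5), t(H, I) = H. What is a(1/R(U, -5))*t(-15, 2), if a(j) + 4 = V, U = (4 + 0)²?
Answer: 495/2 ≈ 247.50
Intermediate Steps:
V = -25/2 (V = (5*(½))*(-5) = (5/2)*(-5) = -25/2 ≈ -12.500)
U = 16 (U = 4² = 16)
R(v, W) = 7 (R(v, W) = 6 + 1 = 7)
a(j) = -33/2 (a(j) = -4 - 25/2 = -33/2)
a(1/R(U, -5))*t(-15, 2) = -33/2*(-15) = 495/2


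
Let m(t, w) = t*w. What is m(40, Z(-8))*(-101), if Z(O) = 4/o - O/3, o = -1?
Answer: 16160/3 ≈ 5386.7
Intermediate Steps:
Z(O) = -4 - O/3 (Z(O) = 4/(-1) - O/3 = 4*(-1) - O*(⅓) = -4 - O/3)
m(40, Z(-8))*(-101) = (40*(-4 - ⅓*(-8)))*(-101) = (40*(-4 + 8/3))*(-101) = (40*(-4/3))*(-101) = -160/3*(-101) = 16160/3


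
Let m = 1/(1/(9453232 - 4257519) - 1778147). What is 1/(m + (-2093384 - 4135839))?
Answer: -9238741483810/57550180942008575343 ≈ -1.6053e-7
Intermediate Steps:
m = -5195713/9238741483810 (m = 1/(1/5195713 - 1778147) = 1/(-9238741483810/5195713) = -5195713/9238741483810 ≈ -5.6238e-7)
1/(m + (-2093384 - 4135839)) = 1/(-5195713/9238741483810 + (-2093384 - 4135839)) = 1/(-5195713/9238741483810 - 6229223) = 1/(-57550180942008575343/9238741483810) = -9238741483810/57550180942008575343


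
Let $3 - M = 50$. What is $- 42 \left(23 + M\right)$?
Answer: $1008$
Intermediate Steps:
$M = -47$ ($M = 3 - 50 = -47$)
$- 42 \left(23 + M\right) = - 42 \left(23 - 47\right) = \left(-42\right) \left(-24\right) = 1008$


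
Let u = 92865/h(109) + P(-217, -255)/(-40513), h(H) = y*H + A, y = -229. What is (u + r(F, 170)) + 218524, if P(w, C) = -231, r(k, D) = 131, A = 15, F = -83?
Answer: 20088831083361/91876118 ≈ 2.1865e+5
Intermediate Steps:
h(H) = 15 - 229*H (h(H) = -229*H + 15 = 15 - 229*H)
u = -341497929/91876118 (u = 92865/(15 - 229*109) - 231/(-40513) = 92865/(15 - 24961) - 231*(-1/40513) = 92865/(-24946) + 21/3683 = 92865*(-1/24946) + 21/3683 = -92865/24946 + 21/3683 = -341497929/91876118 ≈ -3.7169)
(u + r(F, 170)) + 218524 = (-341497929/91876118 + 131) + 218524 = 11694273529/91876118 + 218524 = 20088831083361/91876118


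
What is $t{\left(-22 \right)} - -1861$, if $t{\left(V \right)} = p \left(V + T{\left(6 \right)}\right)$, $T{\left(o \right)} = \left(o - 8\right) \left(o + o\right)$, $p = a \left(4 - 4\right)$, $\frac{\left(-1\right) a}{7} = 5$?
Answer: $1861$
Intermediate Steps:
$a = -35$ ($a = \left(-7\right) 5 = -35$)
$p = 0$ ($p = - 35 \left(4 - 4\right) = \left(-35\right) 0 = 0$)
$T{\left(o \right)} = 2 o \left(-8 + o\right)$ ($T{\left(o \right)} = \left(-8 + o\right) 2 o = 2 o \left(-8 + o\right)$)
$t{\left(V \right)} = 0$ ($t{\left(V \right)} = 0 \left(V + 2 \cdot 6 \left(-8 + 6\right)\right) = 0 \left(V + 2 \cdot 6 \left(-2\right)\right) = 0 \left(V - 24\right) = 0 \left(-24 + V\right) = 0$)
$t{\left(-22 \right)} - -1861 = 0 - -1861 = 0 + 1861 = 1861$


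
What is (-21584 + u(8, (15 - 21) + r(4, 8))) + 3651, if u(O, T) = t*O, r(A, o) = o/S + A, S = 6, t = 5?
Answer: -17893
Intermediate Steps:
r(A, o) = A + o/6 (r(A, o) = o/6 + A = A + o/6)
u(O, T) = 5*O
(-21584 + u(8, (15 - 21) + r(4, 8))) + 3651 = (-21584 + 5*8) + 3651 = (-21584 + 40) + 3651 = -21544 + 3651 = -17893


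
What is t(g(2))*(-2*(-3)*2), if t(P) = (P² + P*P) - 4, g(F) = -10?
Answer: 2352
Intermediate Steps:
t(P) = -4 + 2*P² (t(P) = (P² + P²) - 4 = 2*P² - 4 = -4 + 2*P²)
t(g(2))*(-2*(-3)*2) = (-4 + 2*(-10)²)*(-2*(-3)*2) = (-4 + 2*100)*(6*2) = (-4 + 200)*12 = 196*12 = 2352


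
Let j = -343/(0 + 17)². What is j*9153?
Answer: -3139479/289 ≈ -10863.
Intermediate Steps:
j = -343/289 (j = -343/(17²) = -343/289 ≈ -1.1869)
j*9153 = -343/289*9153 = -3139479/289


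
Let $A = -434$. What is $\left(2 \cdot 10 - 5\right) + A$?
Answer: $-419$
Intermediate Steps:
$\left(2 \cdot 10 - 5\right) + A = \left(2 \cdot 10 - 5\right) - 434 = \left(20 - 5\right) - 434 = 15 - 434 = -419$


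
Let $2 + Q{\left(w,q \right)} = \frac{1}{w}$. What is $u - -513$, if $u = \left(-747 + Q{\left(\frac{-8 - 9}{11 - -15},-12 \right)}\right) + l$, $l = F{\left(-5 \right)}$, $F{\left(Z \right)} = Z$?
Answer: $- \frac{4123}{17} \approx -242.53$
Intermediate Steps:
$Q{\left(w,q \right)} = -2 + \frac{1}{w}$
$l = -5$
$u = - \frac{12844}{17}$ ($u = \left(-747 - \left(2 - \frac{1}{\left(-8 - 9\right) \frac{1}{11 - -15}}\right)\right) - 5 = \left(-747 - \left(2 - \frac{1}{\left(-17\right) \frac{1}{11 + 15}}\right)\right) - 5 = \left(-747 - \left(2 - \frac{1}{\left(-17\right) \frac{1}{26}}\right)\right) - 5 = \left(-747 - \left(2 - \frac{1}{- \frac{17}{26}}\right)\right) - 5 = \left(-747 - \frac{60}{17}\right) - 5 = - \frac{12759}{17} - 5 = - \frac{12844}{17} \approx -755.53$)
$u - -513 = - \frac{12844}{17} - -513 = - \frac{12844}{17} + 513 = - \frac{4123}{17}$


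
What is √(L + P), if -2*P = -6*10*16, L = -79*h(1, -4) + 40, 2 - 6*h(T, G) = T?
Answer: √18246/6 ≈ 22.513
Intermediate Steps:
h(T, G) = ⅓ - T/6
L = 161/6 (L = -79*(⅓ - ⅙*1) + 40 = -79*(⅓ - ⅙) + 40 = -79*⅙ + 40 = -79/6 + 40 = 161/6 ≈ 26.833)
P = 480 (P = -(-6*10)*16/2 = -(-30)*16 = -½*(-960) = 480)
√(L + P) = √(161/6 + 480) = √(3041/6) = √18246/6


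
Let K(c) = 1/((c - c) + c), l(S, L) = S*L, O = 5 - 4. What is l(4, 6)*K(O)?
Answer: 24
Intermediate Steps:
O = 1
l(S, L) = L*S
K(c) = 1/c (K(c) = 1/(0 + c) = 1/c)
l(4, 6)*K(O) = (6*4)/1 = 24*1 = 24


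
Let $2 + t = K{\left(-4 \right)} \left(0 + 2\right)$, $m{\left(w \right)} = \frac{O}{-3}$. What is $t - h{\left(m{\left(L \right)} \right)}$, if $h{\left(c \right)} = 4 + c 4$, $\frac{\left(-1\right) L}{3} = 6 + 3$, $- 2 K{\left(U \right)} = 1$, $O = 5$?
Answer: $- \frac{1}{3} \approx -0.33333$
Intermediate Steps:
$K{\left(U \right)} = - \frac{1}{2}$ ($K{\left(U \right)} = \left(- \frac{1}{2}\right) 1 = - \frac{1}{2}$)
$L = -27$ ($L = - 3 \left(6 + 3\right) = \left(-3\right) 9 = -27$)
$m{\left(w \right)} = - \frac{5}{3}$ ($m{\left(w \right)} = \frac{5}{-3} = 5 \left(- \frac{1}{3}\right) = - \frac{5}{3}$)
$h{\left(c \right)} = 4 + 4 c$
$t = -3$ ($t = -2 - \frac{0 + 2}{2} = -2 - 1 = -3$)
$t - h{\left(m{\left(L \right)} \right)} = -3 - \left(4 + 4 \left(- \frac{5}{3}\right)\right) = -3 - \left(4 - \frac{20}{3}\right) = -3 - - \frac{8}{3} = -3 + \frac{8}{3} = - \frac{1}{3}$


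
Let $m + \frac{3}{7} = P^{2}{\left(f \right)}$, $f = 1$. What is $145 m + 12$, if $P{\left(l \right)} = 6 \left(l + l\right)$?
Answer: $\frac{145809}{7} \approx 20830.0$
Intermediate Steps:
$P{\left(l \right)} = 12 l$ ($P{\left(l \right)} = 6 \cdot 2 l = 12 l$)
$m = \frac{1005}{7}$ ($m = - \frac{3}{7} + \left(12 \cdot 1\right)^{2} = - \frac{3}{7} + 12^{2} = - \frac{3}{7} + 144 = \frac{1005}{7} \approx 143.57$)
$145 m + 12 = 145 \cdot \frac{1005}{7} + 12 = \frac{145725}{7} + 12 = \frac{145809}{7}$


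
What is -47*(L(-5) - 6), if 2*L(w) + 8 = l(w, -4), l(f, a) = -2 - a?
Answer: 423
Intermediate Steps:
L(w) = -3 (L(w) = -4 + (-2 - 1*(-4))/2 = -4 + (-2 + 4)/2 = -4 + (½)*2 = -4 + 1 = -3)
-47*(L(-5) - 6) = -47*(-3 - 6) = -47*(-9) = 423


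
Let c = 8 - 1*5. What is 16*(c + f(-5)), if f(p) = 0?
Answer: 48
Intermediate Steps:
c = 3 (c = 8 - 5 = 3)
16*(c + f(-5)) = 16*(3 + 0) = 16*3 = 48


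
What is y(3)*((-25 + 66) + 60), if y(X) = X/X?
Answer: 101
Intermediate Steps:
y(X) = 1
y(3)*((-25 + 66) + 60) = 1*((-25 + 66) + 60) = 1*(41 + 60) = 1*101 = 101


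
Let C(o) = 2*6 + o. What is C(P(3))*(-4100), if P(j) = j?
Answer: -61500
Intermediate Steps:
C(o) = 12 + o
C(P(3))*(-4100) = (12 + 3)*(-4100) = 15*(-4100) = -61500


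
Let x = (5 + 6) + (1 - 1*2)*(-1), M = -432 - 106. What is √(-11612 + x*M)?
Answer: 2*I*√4517 ≈ 134.42*I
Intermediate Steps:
M = -538
x = 12 (x = 11 + (1 - 2)*(-1) = 11 - 1*(-1) = 11 + 1 = 12)
√(-11612 + x*M) = √(-11612 + 12*(-538)) = √(-11612 - 6456) = √(-18068) = 2*I*√4517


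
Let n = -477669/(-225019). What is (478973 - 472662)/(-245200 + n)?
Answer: -1420094909/55174181131 ≈ -0.025738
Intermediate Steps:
n = 477669/225019 (n = -477669*(-1/225019) = 477669/225019 ≈ 2.1228)
(478973 - 472662)/(-245200 + n) = (478973 - 472662)/(-245200 + 477669/225019) = 6311/(-55174181131/225019) = 6311*(-225019/55174181131) = -1420094909/55174181131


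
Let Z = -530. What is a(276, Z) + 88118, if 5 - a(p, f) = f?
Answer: 88653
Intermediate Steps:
a(p, f) = 5 - f
a(276, Z) + 88118 = (5 - 1*(-530)) + 88118 = (5 + 530) + 88118 = 535 + 88118 = 88653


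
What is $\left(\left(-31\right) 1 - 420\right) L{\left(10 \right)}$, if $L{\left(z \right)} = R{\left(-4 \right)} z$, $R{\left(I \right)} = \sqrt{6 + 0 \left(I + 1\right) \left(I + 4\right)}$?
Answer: $- 4510 \sqrt{6} \approx -11047.0$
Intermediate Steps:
$R{\left(I \right)} = \sqrt{6}$ ($R{\left(I \right)} = \sqrt{6 + 0 \left(1 + I\right) \left(4 + I\right)} = \sqrt{6 + 0} = \sqrt{6}$)
$L{\left(z \right)} = z \sqrt{6}$ ($L{\left(z \right)} = \sqrt{6} z = z \sqrt{6}$)
$\left(\left(-31\right) 1 - 420\right) L{\left(10 \right)} = \left(\left(-31\right) 1 - 420\right) 10 \sqrt{6} = \left(-31 - 420\right) 10 \sqrt{6} = - 451 \cdot 10 \sqrt{6} = - 4510 \sqrt{6}$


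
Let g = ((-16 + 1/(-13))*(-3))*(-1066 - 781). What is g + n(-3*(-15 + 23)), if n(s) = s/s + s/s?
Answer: -1158043/13 ≈ -89080.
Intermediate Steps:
g = -1158069/13 (g = ((-16 - 1/13)*(-3))*(-1847) = -209/13*(-3)*(-1847) = (627/13)*(-1847) = -1158069/13 ≈ -89082.)
n(s) = 2 (n(s) = 1 + 1 = 2)
g + n(-3*(-15 + 23)) = -1158069/13 + 2 = -1158043/13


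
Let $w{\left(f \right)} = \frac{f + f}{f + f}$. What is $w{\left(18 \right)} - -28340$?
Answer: $28341$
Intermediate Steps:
$w{\left(f \right)} = 1$ ($w{\left(f \right)} = \frac{2 f}{2 f} = 2 f \frac{1}{2 f} = 1$)
$w{\left(18 \right)} - -28340 = 1 - -28340 = 1 + 28340 = 28341$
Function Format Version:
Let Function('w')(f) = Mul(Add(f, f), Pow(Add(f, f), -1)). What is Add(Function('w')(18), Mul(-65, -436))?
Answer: 28341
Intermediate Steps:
Function('w')(f) = 1 (Function('w')(f) = Mul(Mul(2, f), Pow(Mul(2, f), -1)) = Mul(Mul(2, f), Mul(Rational(1, 2), Pow(f, -1))) = 1)
Add(Function('w')(18), Mul(-65, -436)) = Add(1, Mul(-65, -436)) = Add(1, 28340) = 28341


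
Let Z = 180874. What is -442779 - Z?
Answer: -623653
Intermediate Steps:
-442779 - Z = -442779 - 1*180874 = -442779 - 180874 = -623653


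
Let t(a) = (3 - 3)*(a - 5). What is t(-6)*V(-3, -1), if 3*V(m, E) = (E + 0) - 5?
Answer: 0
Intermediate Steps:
V(m, E) = -5/3 + E/3 (V(m, E) = ((E + 0) - 5)/3 = (E - 5)/3 = (-5 + E)/3 = -5/3 + E/3)
t(a) = 0 (t(a) = 0*(-5 + a) = 0)
t(-6)*V(-3, -1) = 0*(-5/3 + (⅓)*(-1)) = 0*(-5/3 - ⅓) = 0*(-2) = 0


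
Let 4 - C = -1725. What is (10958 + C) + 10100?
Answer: 22787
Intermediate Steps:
C = 1729 (C = 4 - 1*(-1725) = 4 + 1725 = 1729)
(10958 + C) + 10100 = (10958 + 1729) + 10100 = 12687 + 10100 = 22787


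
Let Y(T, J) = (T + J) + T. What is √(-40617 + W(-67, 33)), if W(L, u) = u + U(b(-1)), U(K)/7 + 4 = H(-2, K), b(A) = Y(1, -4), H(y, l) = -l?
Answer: I*√40598 ≈ 201.49*I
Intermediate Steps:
Y(T, J) = J + 2*T (Y(T, J) = (J + T) + T = J + 2*T)
b(A) = -2 (b(A) = -4 + 2*1 = -4 + 2 = -2)
U(K) = -28 - 7*K (U(K) = -28 + 7*(-K) = -28 - 7*K)
W(L, u) = -14 + u (W(L, u) = u + (-28 - 7*(-2)) = u + (-28 + 14) = u - 14 = -14 + u)
√(-40617 + W(-67, 33)) = √(-40617 + (-14 + 33)) = √(-40617 + 19) = √(-40598) = I*√40598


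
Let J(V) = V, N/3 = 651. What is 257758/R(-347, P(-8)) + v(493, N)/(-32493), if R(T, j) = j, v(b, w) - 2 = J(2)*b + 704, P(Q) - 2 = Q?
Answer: -1395890141/32493 ≈ -42960.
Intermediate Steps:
N = 1953 (N = 3*651 = 1953)
P(Q) = 2 + Q
v(b, w) = 706 + 2*b (v(b, w) = 2 + (2*b + 704) = 2 + (704 + 2*b) = 706 + 2*b)
257758/R(-347, P(-8)) + v(493, N)/(-32493) = 257758/(2 - 8) + (706 + 2*493)/(-32493) = 257758/(-6) + (706 + 986)*(-1/32493) = 257758*(-1/6) + 1692*(-1/32493) = -128879/3 - 564/10831 = -1395890141/32493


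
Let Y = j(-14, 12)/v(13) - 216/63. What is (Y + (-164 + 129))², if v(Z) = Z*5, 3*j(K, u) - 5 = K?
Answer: 306460036/207025 ≈ 1480.3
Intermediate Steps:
j(K, u) = 5/3 + K/3
v(Z) = 5*Z
Y = -1581/455 (Y = (5/3 + (⅓)*(-14))/((5*13)) - 216/63 = (5/3 - 14/3)/65 - 216*1/63 = -3*1/65 - 24/7 = -3/65 - 24/7 = -1581/455 ≈ -3.4747)
(Y + (-164 + 129))² = (-1581/455 + (-164 + 129))² = (-1581/455 - 35)² = (-17506/455)² = 306460036/207025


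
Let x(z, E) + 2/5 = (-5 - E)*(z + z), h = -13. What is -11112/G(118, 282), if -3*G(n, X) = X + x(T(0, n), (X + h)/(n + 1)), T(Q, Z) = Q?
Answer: 20835/176 ≈ 118.38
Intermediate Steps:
x(z, E) = -2/5 + 2*z*(-5 - E) (x(z, E) = -2/5 + (-5 - E)*(z + z) = -2/5 + (-5 - E)*(2*z) = -2/5 + 2*z*(-5 - E))
G(n, X) = 2/15 - X/3 (G(n, X) = -(X + (-2/5 - 10*0 - 2*(X - 13)/(n + 1)*0))/3 = -(X + (-2/5 + 0 - 2*(-13 + X)/(1 + n)*0))/3 = -(X + (-2/5 + 0 + 0))/3 = -(X - 2/5)/3 = -(-2/5 + X)/3 = 2/15 - X/3)
-11112/G(118, 282) = -11112/(2/15 - 1/3*282) = -11112/(2/15 - 94) = -11112/(-1408/15) = -11112*(-15/1408) = 20835/176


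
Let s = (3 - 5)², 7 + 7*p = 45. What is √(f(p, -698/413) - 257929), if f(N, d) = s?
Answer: 5*I*√10317 ≈ 507.86*I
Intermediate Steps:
p = 38/7 (p = -1 + (⅐)*45 = -1 + 45/7 = 38/7 ≈ 5.4286)
s = 4 (s = (-2)² = 4)
f(N, d) = 4
√(f(p, -698/413) - 257929) = √(4 - 257929) = √(-257925) = 5*I*√10317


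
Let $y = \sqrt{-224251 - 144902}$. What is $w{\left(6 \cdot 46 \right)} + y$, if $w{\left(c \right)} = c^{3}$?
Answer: $21024576 + 3 i \sqrt{41017} \approx 2.1025 \cdot 10^{7} + 607.58 i$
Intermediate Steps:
$y = 3 i \sqrt{41017}$ ($y = \sqrt{-369153} = 3 i \sqrt{41017} \approx 607.58 i$)
$w{\left(6 \cdot 46 \right)} + y = \left(6 \cdot 46\right)^{3} + 3 i \sqrt{41017} = 276^{3} + 3 i \sqrt{41017} = 21024576 + 3 i \sqrt{41017}$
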